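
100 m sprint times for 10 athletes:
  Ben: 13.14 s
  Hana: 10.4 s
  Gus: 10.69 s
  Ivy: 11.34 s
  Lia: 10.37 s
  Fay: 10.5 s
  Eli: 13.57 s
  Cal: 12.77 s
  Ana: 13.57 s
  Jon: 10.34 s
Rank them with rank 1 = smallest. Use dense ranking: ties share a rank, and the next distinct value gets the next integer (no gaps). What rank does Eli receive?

9

Sorted (ascending): 10.34, 10.37, 10.4, 10.5, 10.69, 11.34, 12.77, 13.14, 13.57, 13.57
The 2 values of 13.57 share dense rank 9.
Remaining distinct values take the next consecutive integers.
Eli has value 13.57 s → rank 9.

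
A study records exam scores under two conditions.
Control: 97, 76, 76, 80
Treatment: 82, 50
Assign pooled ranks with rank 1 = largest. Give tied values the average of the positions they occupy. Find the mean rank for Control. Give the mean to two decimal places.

Sorted (descending): 97, 82, 80, 76, 76, 50
The 2 values of 76 occupy positions 4–5 → average rank (4+5)/2 = 4.5.
Control values → pooled ranks: 97→1, 76→4.5, 76→4.5, 80→3
Mean rank = (1 + 4.5 + 4.5 + 3) / 4 = 3.25

3.25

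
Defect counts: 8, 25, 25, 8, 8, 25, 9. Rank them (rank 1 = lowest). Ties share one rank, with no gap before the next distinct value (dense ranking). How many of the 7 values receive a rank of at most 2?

Sorted (ascending): 8, 8, 8, 9, 25, 25, 25
The 3 values of 8 share dense rank 1.
The 3 values of 25 share dense rank 3.
Remaining distinct values take the next consecutive integers.
Ranks ≤ 2: {1, 1, 1, 2} → 4 values.

4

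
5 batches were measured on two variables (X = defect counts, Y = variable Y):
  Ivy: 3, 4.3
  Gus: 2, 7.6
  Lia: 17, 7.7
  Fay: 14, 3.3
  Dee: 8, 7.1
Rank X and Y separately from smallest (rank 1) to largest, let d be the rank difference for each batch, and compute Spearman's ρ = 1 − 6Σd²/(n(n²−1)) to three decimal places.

0.100

Ranks of variable 1: 2, 1, 5, 4, 3
Ranks of variable 2: 2, 4, 5, 1, 3
d = r₁ − r₂: 0, -3, 0, 3, 0
d²: 0, 9, 0, 9, 0; Σd² = 18
ρ = 1 − 6·18/(5·24) = 1 − 108/120 = 0.100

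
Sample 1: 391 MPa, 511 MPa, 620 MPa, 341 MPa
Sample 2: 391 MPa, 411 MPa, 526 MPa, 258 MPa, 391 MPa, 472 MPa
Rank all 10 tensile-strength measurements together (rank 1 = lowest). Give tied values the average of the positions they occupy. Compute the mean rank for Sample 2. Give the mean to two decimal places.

5.17

Sorted (ascending): 258, 341, 391, 391, 391, 411, 472, 511, 526, 620
The 3 values of 391 occupy positions 3–5 → average rank 4.
Sample 2 values → pooled ranks: 391→4, 411→6, 526→9, 258→1, 391→4, 472→7
Mean rank = (4 + 6 + 9 + 1 + 4 + 7) / 6 = 5.17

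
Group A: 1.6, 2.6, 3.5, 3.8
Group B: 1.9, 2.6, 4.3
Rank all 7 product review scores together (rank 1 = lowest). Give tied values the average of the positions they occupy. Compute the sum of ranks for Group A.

Sorted (ascending): 1.6, 1.9, 2.6, 2.6, 3.5, 3.8, 4.3
The 2 values of 2.6 occupy positions 3–4 → average rank (3+4)/2 = 3.5.
Group A values → pooled ranks: 1.6→1, 2.6→3.5, 3.5→5, 3.8→6
Rank sum = 1 + 3.5 + 5 + 6 = 15.5

15.5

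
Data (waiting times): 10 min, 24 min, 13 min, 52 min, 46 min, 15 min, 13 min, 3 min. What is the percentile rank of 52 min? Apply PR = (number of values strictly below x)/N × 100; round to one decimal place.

87.5

N = 8.
Strictly below 52: 7. Equal to 52: 1.
PR = 7/8 × 100 = 87.5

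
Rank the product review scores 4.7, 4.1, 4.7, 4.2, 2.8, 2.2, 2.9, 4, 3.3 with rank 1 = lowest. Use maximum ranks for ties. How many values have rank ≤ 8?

Sorted (ascending): 2.2, 2.8, 2.9, 3.3, 4, 4.1, 4.2, 4.7, 4.7
The 2 values of 4.7 occupy positions 8–9 → each gets rank 9.
Ranks ≤ 8: {1, 2, 3, 4, 5, 6, 7} → 7 values.

7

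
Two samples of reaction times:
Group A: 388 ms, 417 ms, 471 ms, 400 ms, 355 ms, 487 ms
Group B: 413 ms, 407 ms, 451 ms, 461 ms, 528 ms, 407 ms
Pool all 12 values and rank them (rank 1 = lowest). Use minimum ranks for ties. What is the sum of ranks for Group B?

43

Sorted (ascending): 355, 388, 400, 407, 407, 413, 417, 451, 461, 471, 487, 528
The 2 values of 407 occupy positions 4–5 → each gets rank 4.
Group B values → pooled ranks: 413→6, 407→4, 451→8, 461→9, 528→12, 407→4
Rank sum = 6 + 4 + 8 + 9 + 12 + 4 = 43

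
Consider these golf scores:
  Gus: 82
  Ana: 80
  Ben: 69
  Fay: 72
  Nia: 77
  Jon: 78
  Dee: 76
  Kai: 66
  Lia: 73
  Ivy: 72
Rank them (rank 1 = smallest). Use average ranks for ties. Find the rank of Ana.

9

Sorted (ascending): 66, 69, 72, 72, 73, 76, 77, 78, 80, 82
The 2 values of 72 occupy positions 3–4 → average rank (3+4)/2 = 3.5.
Ana has value 80 → rank 9.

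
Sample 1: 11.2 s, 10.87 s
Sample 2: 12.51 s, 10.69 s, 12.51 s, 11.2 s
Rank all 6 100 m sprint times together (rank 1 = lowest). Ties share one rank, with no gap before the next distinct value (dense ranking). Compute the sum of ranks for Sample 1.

Sorted (ascending): 10.69, 10.87, 11.2, 11.2, 12.51, 12.51
The 2 values of 11.2 share dense rank 3.
The 2 values of 12.51 share dense rank 4.
Remaining distinct values take the next consecutive integers.
Sample 1 values → pooled ranks: 11.2→3, 10.87→2
Rank sum = 3 + 2 = 5

5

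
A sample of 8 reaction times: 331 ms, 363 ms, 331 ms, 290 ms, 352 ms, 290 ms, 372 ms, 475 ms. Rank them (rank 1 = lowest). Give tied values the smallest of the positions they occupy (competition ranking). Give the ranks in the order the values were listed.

3, 6, 3, 1, 5, 1, 7, 8

Sorted (ascending): 290, 290, 331, 331, 352, 363, 372, 475
The 2 values of 290 occupy positions 1–2 → each gets rank 1.
The 2 values of 331 occupy positions 3–4 → each gets rank 3.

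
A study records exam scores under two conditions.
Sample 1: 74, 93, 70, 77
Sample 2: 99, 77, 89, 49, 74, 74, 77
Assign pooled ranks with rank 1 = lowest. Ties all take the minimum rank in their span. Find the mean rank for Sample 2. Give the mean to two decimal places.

5.57

Sorted (ascending): 49, 70, 74, 74, 74, 77, 77, 77, 89, 93, 99
The 3 values of 74 occupy positions 3–5 → each gets rank 3.
The 3 values of 77 occupy positions 6–8 → each gets rank 6.
Sample 2 values → pooled ranks: 99→11, 77→6, 89→9, 49→1, 74→3, 74→3, 77→6
Mean rank = (11 + 6 + 9 + 1 + 3 + 3 + 6) / 7 = 5.57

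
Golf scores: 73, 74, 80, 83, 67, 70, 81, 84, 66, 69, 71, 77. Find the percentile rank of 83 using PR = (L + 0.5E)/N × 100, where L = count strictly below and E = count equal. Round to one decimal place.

N = 12.
Strictly below 83: 10. Equal to 83: 1.
PR = (10 + 0.5·1)/12 × 100 = 87.5

87.5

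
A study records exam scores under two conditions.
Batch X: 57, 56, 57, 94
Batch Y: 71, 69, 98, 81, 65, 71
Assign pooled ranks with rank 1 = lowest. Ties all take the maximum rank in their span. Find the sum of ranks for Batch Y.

41

Sorted (ascending): 56, 57, 57, 65, 69, 71, 71, 81, 94, 98
The 2 values of 57 occupy positions 2–3 → each gets rank 3.
The 2 values of 71 occupy positions 6–7 → each gets rank 7.
Batch Y values → pooled ranks: 71→7, 69→5, 98→10, 81→8, 65→4, 71→7
Rank sum = 7 + 5 + 10 + 8 + 4 + 7 = 41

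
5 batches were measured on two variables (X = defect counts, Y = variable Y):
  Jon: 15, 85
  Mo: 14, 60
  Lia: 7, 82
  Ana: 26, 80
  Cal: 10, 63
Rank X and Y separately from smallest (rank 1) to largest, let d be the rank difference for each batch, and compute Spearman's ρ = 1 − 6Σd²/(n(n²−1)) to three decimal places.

Ranks of variable 1: 4, 3, 1, 5, 2
Ranks of variable 2: 5, 1, 4, 3, 2
d = r₁ − r₂: -1, 2, -3, 2, 0
d²: 1, 4, 9, 4, 0; Σd² = 18
ρ = 1 − 6·18/(5·24) = 1 − 108/120 = 0.100

0.100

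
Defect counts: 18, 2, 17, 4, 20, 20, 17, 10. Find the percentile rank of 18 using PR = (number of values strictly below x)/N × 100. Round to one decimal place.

N = 8.
Strictly below 18: 5. Equal to 18: 1.
PR = 5/8 × 100 = 62.5

62.5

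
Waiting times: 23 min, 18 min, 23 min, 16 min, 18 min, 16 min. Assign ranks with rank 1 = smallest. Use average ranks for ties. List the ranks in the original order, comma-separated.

Sorted (ascending): 16, 16, 18, 18, 23, 23
The 2 values of 16 occupy positions 1–2 → average rank (1+2)/2 = 1.5.
The 2 values of 18 occupy positions 3–4 → average rank (3+4)/2 = 3.5.
The 2 values of 23 occupy positions 5–6 → average rank (5+6)/2 = 5.5.

5.5, 3.5, 5.5, 1.5, 3.5, 1.5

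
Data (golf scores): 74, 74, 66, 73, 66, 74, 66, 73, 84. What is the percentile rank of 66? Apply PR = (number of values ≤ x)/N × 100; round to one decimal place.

N = 9.
Strictly below 66: 0. Equal to 66: 3.
PR = 3/9 × 100 = 33.3

33.3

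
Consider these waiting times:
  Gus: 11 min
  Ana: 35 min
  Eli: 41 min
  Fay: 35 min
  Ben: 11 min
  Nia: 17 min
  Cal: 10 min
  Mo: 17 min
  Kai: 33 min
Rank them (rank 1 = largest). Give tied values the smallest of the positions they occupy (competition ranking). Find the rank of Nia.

5

Sorted (descending): 41, 35, 35, 33, 17, 17, 11, 11, 10
The 2 values of 35 occupy positions 2–3 → each gets rank 2.
The 2 values of 17 occupy positions 5–6 → each gets rank 5.
The 2 values of 11 occupy positions 7–8 → each gets rank 7.
Nia has value 17 min → rank 5.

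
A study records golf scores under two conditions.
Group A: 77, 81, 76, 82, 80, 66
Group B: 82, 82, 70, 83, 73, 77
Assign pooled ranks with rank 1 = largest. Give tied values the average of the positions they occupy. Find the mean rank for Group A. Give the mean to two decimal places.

Sorted (descending): 83, 82, 82, 82, 81, 80, 77, 77, 76, 73, 70, 66
The 3 values of 82 occupy positions 2–4 → average rank 3.
The 2 values of 77 occupy positions 7–8 → average rank (7+8)/2 = 7.5.
Group A values → pooled ranks: 77→7.5, 81→5, 76→9, 82→3, 80→6, 66→12
Mean rank = (7.5 + 5 + 9 + 3 + 6 + 12) / 6 = 7.08

7.08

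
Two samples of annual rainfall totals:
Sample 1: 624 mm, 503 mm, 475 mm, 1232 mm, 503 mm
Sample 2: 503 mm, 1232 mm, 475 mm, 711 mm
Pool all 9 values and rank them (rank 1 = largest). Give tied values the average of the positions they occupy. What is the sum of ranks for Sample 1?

Sorted (descending): 1232, 1232, 711, 624, 503, 503, 503, 475, 475
The 2 values of 1232 occupy positions 1–2 → average rank (1+2)/2 = 1.5.
The 3 values of 503 occupy positions 5–7 → average rank 6.
The 2 values of 475 occupy positions 8–9 → average rank (8+9)/2 = 8.5.
Sample 1 values → pooled ranks: 624→4, 503→6, 475→8.5, 1232→1.5, 503→6
Rank sum = 4 + 6 + 8.5 + 1.5 + 6 = 26

26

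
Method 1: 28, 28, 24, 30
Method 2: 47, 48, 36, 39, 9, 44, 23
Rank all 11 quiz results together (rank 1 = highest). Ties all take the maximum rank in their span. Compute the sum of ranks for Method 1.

Sorted (descending): 48, 47, 44, 39, 36, 30, 28, 28, 24, 23, 9
The 2 values of 28 occupy positions 7–8 → each gets rank 8.
Method 1 values → pooled ranks: 28→8, 28→8, 24→9, 30→6
Rank sum = 8 + 8 + 9 + 6 = 31

31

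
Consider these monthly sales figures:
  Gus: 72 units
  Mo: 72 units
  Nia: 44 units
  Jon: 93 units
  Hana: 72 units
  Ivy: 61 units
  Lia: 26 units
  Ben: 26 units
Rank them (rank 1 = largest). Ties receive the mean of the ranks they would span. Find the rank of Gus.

Sorted (descending): 93, 72, 72, 72, 61, 44, 26, 26
The 3 values of 72 occupy positions 2–4 → average rank 3.
The 2 values of 26 occupy positions 7–8 → average rank (7+8)/2 = 7.5.
Gus has value 72 units → rank 3.

3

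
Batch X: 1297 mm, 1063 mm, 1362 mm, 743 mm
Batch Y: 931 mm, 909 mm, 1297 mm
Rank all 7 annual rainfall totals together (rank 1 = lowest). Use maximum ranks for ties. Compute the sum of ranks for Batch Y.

Sorted (ascending): 743, 909, 931, 1063, 1297, 1297, 1362
The 2 values of 1297 occupy positions 5–6 → each gets rank 6.
Batch Y values → pooled ranks: 931→3, 909→2, 1297→6
Rank sum = 3 + 2 + 6 = 11

11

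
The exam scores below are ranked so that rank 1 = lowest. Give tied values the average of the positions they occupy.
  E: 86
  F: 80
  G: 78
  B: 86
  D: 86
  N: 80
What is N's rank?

2.5

Sorted (ascending): 78, 80, 80, 86, 86, 86
The 2 values of 80 occupy positions 2–3 → average rank (2+3)/2 = 2.5.
The 3 values of 86 occupy positions 4–6 → average rank 5.
N has value 80 → rank 2.5.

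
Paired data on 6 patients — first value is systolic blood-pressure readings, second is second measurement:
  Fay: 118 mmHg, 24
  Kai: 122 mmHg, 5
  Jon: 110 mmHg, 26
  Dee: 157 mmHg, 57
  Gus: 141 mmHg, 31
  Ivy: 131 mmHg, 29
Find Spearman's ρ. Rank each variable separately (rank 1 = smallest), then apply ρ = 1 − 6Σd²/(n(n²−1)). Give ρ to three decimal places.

Ranks of variable 1: 2, 3, 1, 6, 5, 4
Ranks of variable 2: 2, 1, 3, 6, 5, 4
d = r₁ − r₂: 0, 2, -2, 0, 0, 0
d²: 0, 4, 4, 0, 0, 0; Σd² = 8
ρ = 1 − 6·8/(6·35) = 1 − 48/210 = 0.771

0.771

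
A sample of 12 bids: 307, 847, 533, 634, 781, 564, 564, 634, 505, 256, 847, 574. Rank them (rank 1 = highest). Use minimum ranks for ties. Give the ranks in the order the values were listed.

11, 1, 9, 4, 3, 7, 7, 4, 10, 12, 1, 6

Sorted (descending): 847, 847, 781, 634, 634, 574, 564, 564, 533, 505, 307, 256
The 2 values of 847 occupy positions 1–2 → each gets rank 1.
The 2 values of 634 occupy positions 4–5 → each gets rank 4.
The 2 values of 564 occupy positions 7–8 → each gets rank 7.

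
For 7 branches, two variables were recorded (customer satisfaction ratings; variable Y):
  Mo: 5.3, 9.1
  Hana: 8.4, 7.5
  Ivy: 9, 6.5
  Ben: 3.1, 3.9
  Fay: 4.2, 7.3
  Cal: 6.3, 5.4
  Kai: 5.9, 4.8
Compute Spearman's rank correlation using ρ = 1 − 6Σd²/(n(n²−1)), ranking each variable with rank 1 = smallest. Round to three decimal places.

Ranks of variable 1: 3, 6, 7, 1, 2, 5, 4
Ranks of variable 2: 7, 6, 4, 1, 5, 3, 2
d = r₁ − r₂: -4, 0, 3, 0, -3, 2, 2
d²: 16, 0, 9, 0, 9, 4, 4; Σd² = 42
ρ = 1 − 6·42/(7·48) = 1 − 252/336 = 0.250

0.250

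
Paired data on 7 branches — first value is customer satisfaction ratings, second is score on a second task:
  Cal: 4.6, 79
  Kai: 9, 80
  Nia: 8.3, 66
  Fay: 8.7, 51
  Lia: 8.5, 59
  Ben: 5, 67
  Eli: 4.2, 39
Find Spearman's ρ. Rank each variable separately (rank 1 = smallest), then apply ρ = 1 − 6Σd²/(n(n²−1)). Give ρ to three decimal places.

0.286

Ranks of variable 1: 2, 7, 4, 6, 5, 3, 1
Ranks of variable 2: 6, 7, 4, 2, 3, 5, 1
d = r₁ − r₂: -4, 0, 0, 4, 2, -2, 0
d²: 16, 0, 0, 16, 4, 4, 0; Σd² = 40
ρ = 1 − 6·40/(7·48) = 1 − 240/336 = 0.286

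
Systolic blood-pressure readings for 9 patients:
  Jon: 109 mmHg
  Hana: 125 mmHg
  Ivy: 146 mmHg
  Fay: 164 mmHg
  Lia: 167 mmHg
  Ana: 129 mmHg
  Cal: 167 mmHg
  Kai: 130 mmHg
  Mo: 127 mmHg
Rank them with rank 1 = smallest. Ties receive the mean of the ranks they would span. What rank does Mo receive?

Sorted (ascending): 109, 125, 127, 129, 130, 146, 164, 167, 167
The 2 values of 167 occupy positions 8–9 → average rank (8+9)/2 = 8.5.
Mo has value 127 mmHg → rank 3.

3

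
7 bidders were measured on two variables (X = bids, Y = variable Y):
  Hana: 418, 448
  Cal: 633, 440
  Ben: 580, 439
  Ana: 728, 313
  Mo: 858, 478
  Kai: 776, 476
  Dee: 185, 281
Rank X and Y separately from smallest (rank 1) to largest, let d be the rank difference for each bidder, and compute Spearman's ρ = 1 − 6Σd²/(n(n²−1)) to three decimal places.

Ranks of variable 1: 2, 4, 3, 5, 7, 6, 1
Ranks of variable 2: 5, 4, 3, 2, 7, 6, 1
d = r₁ − r₂: -3, 0, 0, 3, 0, 0, 0
d²: 9, 0, 0, 9, 0, 0, 0; Σd² = 18
ρ = 1 − 6·18/(7·48) = 1 − 108/336 = 0.679

0.679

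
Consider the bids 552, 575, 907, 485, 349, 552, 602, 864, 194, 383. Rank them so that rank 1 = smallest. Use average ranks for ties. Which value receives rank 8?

Sorted (ascending): 194, 349, 383, 485, 552, 552, 575, 602, 864, 907
The 2 values of 552 occupy positions 5–6 → average rank (5+6)/2 = 5.5.
Rank 8 → value 602.

602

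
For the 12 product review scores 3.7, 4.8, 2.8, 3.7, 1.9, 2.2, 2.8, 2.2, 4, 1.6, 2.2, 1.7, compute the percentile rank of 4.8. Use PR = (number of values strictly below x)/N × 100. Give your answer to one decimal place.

91.7

N = 12.
Strictly below 4.8: 11. Equal to 4.8: 1.
PR = 11/12 × 100 = 91.7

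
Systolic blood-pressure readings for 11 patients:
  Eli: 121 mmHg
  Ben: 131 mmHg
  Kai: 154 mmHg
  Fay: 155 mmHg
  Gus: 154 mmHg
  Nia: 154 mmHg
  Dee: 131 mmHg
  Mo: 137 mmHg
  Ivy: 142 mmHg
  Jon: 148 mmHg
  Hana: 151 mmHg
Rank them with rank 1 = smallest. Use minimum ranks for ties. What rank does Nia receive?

Sorted (ascending): 121, 131, 131, 137, 142, 148, 151, 154, 154, 154, 155
The 2 values of 131 occupy positions 2–3 → each gets rank 2.
The 3 values of 154 occupy positions 8–10 → each gets rank 8.
Nia has value 154 mmHg → rank 8.

8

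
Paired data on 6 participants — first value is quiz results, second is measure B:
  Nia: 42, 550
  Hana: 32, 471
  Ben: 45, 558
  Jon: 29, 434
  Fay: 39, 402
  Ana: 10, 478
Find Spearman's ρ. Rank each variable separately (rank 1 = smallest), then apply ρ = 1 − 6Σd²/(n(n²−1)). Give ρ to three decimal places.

0.486

Ranks of variable 1: 5, 3, 6, 2, 4, 1
Ranks of variable 2: 5, 3, 6, 2, 1, 4
d = r₁ − r₂: 0, 0, 0, 0, 3, -3
d²: 0, 0, 0, 0, 9, 9; Σd² = 18
ρ = 1 − 6·18/(6·35) = 1 − 108/210 = 0.486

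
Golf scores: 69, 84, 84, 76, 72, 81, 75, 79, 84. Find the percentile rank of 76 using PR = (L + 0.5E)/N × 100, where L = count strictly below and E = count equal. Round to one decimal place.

N = 9.
Strictly below 76: 3. Equal to 76: 1.
PR = (3 + 0.5·1)/9 × 100 = 38.9

38.9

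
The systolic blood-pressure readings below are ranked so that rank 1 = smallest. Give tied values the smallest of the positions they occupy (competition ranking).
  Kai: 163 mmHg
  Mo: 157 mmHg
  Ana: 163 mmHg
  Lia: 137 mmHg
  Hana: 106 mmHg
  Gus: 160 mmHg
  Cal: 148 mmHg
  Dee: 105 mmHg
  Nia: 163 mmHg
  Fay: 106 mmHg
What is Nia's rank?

Sorted (ascending): 105, 106, 106, 137, 148, 157, 160, 163, 163, 163
The 2 values of 106 occupy positions 2–3 → each gets rank 2.
The 3 values of 163 occupy positions 8–10 → each gets rank 8.
Nia has value 163 mmHg → rank 8.

8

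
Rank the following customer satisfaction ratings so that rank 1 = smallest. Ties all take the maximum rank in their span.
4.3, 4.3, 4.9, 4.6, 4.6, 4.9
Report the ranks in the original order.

Sorted (ascending): 4.3, 4.3, 4.6, 4.6, 4.9, 4.9
The 2 values of 4.3 occupy positions 1–2 → each gets rank 2.
The 2 values of 4.6 occupy positions 3–4 → each gets rank 4.
The 2 values of 4.9 occupy positions 5–6 → each gets rank 6.

2, 2, 6, 4, 4, 6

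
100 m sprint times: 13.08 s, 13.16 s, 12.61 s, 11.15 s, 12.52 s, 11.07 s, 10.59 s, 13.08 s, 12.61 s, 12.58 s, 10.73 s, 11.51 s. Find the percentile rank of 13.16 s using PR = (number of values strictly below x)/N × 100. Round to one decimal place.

91.7

N = 12.
Strictly below 13.16: 11. Equal to 13.16: 1.
PR = 11/12 × 100 = 91.7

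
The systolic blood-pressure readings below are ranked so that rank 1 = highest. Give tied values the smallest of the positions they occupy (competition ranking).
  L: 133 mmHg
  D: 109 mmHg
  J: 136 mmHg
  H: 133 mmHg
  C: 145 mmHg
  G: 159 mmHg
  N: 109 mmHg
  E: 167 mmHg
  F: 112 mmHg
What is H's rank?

5

Sorted (descending): 167, 159, 145, 136, 133, 133, 112, 109, 109
The 2 values of 133 occupy positions 5–6 → each gets rank 5.
The 2 values of 109 occupy positions 8–9 → each gets rank 8.
H has value 133 mmHg → rank 5.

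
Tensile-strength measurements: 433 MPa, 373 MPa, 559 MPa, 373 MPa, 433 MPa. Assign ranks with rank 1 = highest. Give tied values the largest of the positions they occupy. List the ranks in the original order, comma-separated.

Sorted (descending): 559, 433, 433, 373, 373
The 2 values of 433 occupy positions 2–3 → each gets rank 3.
The 2 values of 373 occupy positions 4–5 → each gets rank 5.

3, 5, 1, 5, 3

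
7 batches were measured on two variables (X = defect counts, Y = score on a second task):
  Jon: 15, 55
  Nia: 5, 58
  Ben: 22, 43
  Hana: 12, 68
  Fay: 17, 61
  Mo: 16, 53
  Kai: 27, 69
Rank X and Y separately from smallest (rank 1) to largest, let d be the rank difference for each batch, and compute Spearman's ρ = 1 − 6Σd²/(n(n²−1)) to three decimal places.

Ranks of variable 1: 3, 1, 6, 2, 5, 4, 7
Ranks of variable 2: 3, 4, 1, 6, 5, 2, 7
d = r₁ − r₂: 0, -3, 5, -4, 0, 2, 0
d²: 0, 9, 25, 16, 0, 4, 0; Σd² = 54
ρ = 1 − 6·54/(7·48) = 1 − 324/336 = 0.036

0.036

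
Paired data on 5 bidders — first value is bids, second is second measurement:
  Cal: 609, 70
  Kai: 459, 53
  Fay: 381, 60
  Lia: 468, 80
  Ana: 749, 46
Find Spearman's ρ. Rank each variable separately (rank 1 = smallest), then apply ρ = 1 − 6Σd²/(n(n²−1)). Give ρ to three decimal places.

Ranks of variable 1: 4, 2, 1, 3, 5
Ranks of variable 2: 4, 2, 3, 5, 1
d = r₁ − r₂: 0, 0, -2, -2, 4
d²: 0, 0, 4, 4, 16; Σd² = 24
ρ = 1 − 6·24/(5·24) = 1 − 144/120 = -0.200

-0.200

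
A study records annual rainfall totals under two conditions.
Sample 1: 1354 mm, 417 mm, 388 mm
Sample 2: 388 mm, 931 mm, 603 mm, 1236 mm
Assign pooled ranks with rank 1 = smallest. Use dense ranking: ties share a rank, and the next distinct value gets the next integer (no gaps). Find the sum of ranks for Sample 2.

13

Sorted (ascending): 388, 388, 417, 603, 931, 1236, 1354
The 2 values of 388 share dense rank 1.
Remaining distinct values take the next consecutive integers.
Sample 2 values → pooled ranks: 388→1, 931→4, 603→3, 1236→5
Rank sum = 1 + 4 + 3 + 5 = 13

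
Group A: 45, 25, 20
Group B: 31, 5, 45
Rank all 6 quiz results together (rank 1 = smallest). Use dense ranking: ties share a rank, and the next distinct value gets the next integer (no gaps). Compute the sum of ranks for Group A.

Sorted (ascending): 5, 20, 25, 31, 45, 45
The 2 values of 45 share dense rank 5.
Remaining distinct values take the next consecutive integers.
Group A values → pooled ranks: 45→5, 25→3, 20→2
Rank sum = 5 + 3 + 2 = 10

10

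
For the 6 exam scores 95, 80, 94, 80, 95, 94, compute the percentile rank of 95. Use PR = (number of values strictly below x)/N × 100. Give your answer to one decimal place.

N = 6.
Strictly below 95: 4. Equal to 95: 2.
PR = 4/6 × 100 = 66.7

66.7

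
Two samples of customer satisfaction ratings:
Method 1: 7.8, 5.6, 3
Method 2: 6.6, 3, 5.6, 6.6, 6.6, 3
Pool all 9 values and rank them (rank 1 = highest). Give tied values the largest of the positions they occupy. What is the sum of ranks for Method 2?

36

Sorted (descending): 7.8, 6.6, 6.6, 6.6, 5.6, 5.6, 3, 3, 3
The 3 values of 6.6 occupy positions 2–4 → each gets rank 4.
The 2 values of 5.6 occupy positions 5–6 → each gets rank 6.
The 3 values of 3 occupy positions 7–9 → each gets rank 9.
Method 2 values → pooled ranks: 6.6→4, 3→9, 5.6→6, 6.6→4, 6.6→4, 3→9
Rank sum = 4 + 9 + 6 + 4 + 4 + 9 = 36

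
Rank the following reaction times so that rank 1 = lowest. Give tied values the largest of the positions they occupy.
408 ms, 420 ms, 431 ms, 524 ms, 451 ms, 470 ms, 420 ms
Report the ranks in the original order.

Sorted (ascending): 408, 420, 420, 431, 451, 470, 524
The 2 values of 420 occupy positions 2–3 → each gets rank 3.

1, 3, 4, 7, 5, 6, 3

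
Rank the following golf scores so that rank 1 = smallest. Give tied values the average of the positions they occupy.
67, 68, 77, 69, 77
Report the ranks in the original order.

Sorted (ascending): 67, 68, 69, 77, 77
The 2 values of 77 occupy positions 4–5 → average rank (4+5)/2 = 4.5.

1, 2, 4.5, 3, 4.5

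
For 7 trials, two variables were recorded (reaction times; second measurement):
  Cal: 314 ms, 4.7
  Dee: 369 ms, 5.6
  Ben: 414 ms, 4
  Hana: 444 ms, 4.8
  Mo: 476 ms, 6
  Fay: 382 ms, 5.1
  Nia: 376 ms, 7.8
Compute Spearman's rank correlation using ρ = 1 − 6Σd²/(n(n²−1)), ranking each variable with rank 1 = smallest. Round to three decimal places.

Ranks of variable 1: 1, 2, 5, 6, 7, 4, 3
Ranks of variable 2: 2, 5, 1, 3, 6, 4, 7
d = r₁ − r₂: -1, -3, 4, 3, 1, 0, -4
d²: 1, 9, 16, 9, 1, 0, 16; Σd² = 52
ρ = 1 − 6·52/(7·48) = 1 − 312/336 = 0.071

0.071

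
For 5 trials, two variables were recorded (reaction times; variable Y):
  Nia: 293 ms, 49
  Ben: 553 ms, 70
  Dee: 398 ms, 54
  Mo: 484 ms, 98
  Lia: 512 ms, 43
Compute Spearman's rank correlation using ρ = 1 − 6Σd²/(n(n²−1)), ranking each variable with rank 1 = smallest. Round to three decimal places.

0.200

Ranks of variable 1: 1, 5, 2, 3, 4
Ranks of variable 2: 2, 4, 3, 5, 1
d = r₁ − r₂: -1, 1, -1, -2, 3
d²: 1, 1, 1, 4, 9; Σd² = 16
ρ = 1 − 6·16/(5·24) = 1 − 96/120 = 0.200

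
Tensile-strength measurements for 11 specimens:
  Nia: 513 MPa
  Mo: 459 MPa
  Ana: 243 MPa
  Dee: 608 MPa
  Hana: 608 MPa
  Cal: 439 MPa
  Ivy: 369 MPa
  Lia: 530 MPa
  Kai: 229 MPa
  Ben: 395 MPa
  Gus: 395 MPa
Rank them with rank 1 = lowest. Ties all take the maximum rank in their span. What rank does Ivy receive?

3

Sorted (ascending): 229, 243, 369, 395, 395, 439, 459, 513, 530, 608, 608
The 2 values of 395 occupy positions 4–5 → each gets rank 5.
The 2 values of 608 occupy positions 10–11 → each gets rank 11.
Ivy has value 369 MPa → rank 3.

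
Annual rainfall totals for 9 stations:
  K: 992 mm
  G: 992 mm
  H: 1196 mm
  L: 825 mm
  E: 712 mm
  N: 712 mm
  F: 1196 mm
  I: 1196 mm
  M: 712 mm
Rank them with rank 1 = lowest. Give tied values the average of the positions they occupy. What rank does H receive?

Sorted (ascending): 712, 712, 712, 825, 992, 992, 1196, 1196, 1196
The 3 values of 712 occupy positions 1–3 → average rank 2.
The 2 values of 992 occupy positions 5–6 → average rank (5+6)/2 = 5.5.
The 3 values of 1196 occupy positions 7–9 → average rank 8.
H has value 1196 mm → rank 8.

8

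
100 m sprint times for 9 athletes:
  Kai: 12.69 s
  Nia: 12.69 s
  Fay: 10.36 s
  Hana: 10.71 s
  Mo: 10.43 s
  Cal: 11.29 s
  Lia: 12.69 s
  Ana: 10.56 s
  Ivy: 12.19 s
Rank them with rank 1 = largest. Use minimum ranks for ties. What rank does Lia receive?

Sorted (descending): 12.69, 12.69, 12.69, 12.19, 11.29, 10.71, 10.56, 10.43, 10.36
The 3 values of 12.69 occupy positions 1–3 → each gets rank 1.
Lia has value 12.69 s → rank 1.

1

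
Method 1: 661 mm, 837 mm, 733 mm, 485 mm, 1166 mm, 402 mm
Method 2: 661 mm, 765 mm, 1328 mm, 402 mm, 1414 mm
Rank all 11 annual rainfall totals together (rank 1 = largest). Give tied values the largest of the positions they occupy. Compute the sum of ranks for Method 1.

41

Sorted (descending): 1414, 1328, 1166, 837, 765, 733, 661, 661, 485, 402, 402
The 2 values of 661 occupy positions 7–8 → each gets rank 8.
The 2 values of 402 occupy positions 10–11 → each gets rank 11.
Method 1 values → pooled ranks: 661→8, 837→4, 733→6, 485→9, 1166→3, 402→11
Rank sum = 8 + 4 + 6 + 9 + 3 + 11 = 41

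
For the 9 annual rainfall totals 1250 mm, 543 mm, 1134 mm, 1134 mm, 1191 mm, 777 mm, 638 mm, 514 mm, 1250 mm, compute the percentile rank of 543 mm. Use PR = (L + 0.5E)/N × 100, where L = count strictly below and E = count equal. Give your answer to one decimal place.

N = 9.
Strictly below 543: 1. Equal to 543: 1.
PR = (1 + 0.5·1)/9 × 100 = 16.7

16.7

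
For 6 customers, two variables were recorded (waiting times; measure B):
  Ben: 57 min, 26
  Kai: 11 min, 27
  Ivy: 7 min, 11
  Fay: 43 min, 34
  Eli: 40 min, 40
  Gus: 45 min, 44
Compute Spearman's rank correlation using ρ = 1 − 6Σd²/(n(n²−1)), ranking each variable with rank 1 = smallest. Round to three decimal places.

0.371

Ranks of variable 1: 6, 2, 1, 4, 3, 5
Ranks of variable 2: 2, 3, 1, 4, 5, 6
d = r₁ − r₂: 4, -1, 0, 0, -2, -1
d²: 16, 1, 0, 0, 4, 1; Σd² = 22
ρ = 1 − 6·22/(6·35) = 1 − 132/210 = 0.371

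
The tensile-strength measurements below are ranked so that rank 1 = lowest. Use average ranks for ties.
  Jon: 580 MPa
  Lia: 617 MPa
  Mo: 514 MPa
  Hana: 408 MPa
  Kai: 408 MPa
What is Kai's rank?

Sorted (ascending): 408, 408, 514, 580, 617
The 2 values of 408 occupy positions 1–2 → average rank (1+2)/2 = 1.5.
Kai has value 408 MPa → rank 1.5.

1.5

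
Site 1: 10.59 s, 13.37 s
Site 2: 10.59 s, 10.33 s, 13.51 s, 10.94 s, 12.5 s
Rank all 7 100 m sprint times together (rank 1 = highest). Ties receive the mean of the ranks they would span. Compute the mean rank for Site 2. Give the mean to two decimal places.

Sorted (descending): 13.51, 13.37, 12.5, 10.94, 10.59, 10.59, 10.33
The 2 values of 10.59 occupy positions 5–6 → average rank (5+6)/2 = 5.5.
Site 2 values → pooled ranks: 10.59→5.5, 10.33→7, 13.51→1, 10.94→4, 12.5→3
Mean rank = (5.5 + 7 + 1 + 4 + 3) / 5 = 4.10

4.10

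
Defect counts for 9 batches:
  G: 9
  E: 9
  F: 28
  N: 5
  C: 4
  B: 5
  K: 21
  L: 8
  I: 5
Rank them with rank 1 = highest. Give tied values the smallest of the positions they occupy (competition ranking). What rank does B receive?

6

Sorted (descending): 28, 21, 9, 9, 8, 5, 5, 5, 4
The 2 values of 9 occupy positions 3–4 → each gets rank 3.
The 3 values of 5 occupy positions 6–8 → each gets rank 6.
B has value 5 → rank 6.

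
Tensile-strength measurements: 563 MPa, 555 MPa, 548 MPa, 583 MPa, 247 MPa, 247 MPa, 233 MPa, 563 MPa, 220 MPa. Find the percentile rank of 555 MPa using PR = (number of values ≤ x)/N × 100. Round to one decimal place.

N = 9.
Strictly below 555: 5. Equal to 555: 1.
PR = 6/9 × 100 = 66.7

66.7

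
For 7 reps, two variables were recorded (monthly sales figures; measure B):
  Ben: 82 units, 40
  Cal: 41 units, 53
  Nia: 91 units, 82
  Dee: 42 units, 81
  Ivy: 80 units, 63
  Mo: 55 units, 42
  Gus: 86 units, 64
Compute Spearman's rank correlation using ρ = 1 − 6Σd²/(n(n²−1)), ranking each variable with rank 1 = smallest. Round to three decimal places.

0.321

Ranks of variable 1: 5, 1, 7, 2, 4, 3, 6
Ranks of variable 2: 1, 3, 7, 6, 4, 2, 5
d = r₁ − r₂: 4, -2, 0, -4, 0, 1, 1
d²: 16, 4, 0, 16, 0, 1, 1; Σd² = 38
ρ = 1 − 6·38/(7·48) = 1 − 228/336 = 0.321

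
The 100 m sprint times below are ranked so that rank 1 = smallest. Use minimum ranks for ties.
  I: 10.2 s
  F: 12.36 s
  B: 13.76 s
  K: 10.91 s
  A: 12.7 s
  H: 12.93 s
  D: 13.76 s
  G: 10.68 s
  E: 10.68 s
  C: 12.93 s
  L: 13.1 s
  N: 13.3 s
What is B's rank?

Sorted (ascending): 10.2, 10.68, 10.68, 10.91, 12.36, 12.7, 12.93, 12.93, 13.1, 13.3, 13.76, 13.76
The 2 values of 10.68 occupy positions 2–3 → each gets rank 2.
The 2 values of 12.93 occupy positions 7–8 → each gets rank 7.
The 2 values of 13.76 occupy positions 11–12 → each gets rank 11.
B has value 13.76 s → rank 11.

11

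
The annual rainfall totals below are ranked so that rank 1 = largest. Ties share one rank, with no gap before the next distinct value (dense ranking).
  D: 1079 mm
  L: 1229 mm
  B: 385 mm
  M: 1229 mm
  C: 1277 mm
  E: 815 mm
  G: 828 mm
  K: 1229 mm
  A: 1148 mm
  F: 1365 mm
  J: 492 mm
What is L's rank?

Sorted (descending): 1365, 1277, 1229, 1229, 1229, 1148, 1079, 828, 815, 492, 385
The 3 values of 1229 share dense rank 3.
Remaining distinct values take the next consecutive integers.
L has value 1229 mm → rank 3.

3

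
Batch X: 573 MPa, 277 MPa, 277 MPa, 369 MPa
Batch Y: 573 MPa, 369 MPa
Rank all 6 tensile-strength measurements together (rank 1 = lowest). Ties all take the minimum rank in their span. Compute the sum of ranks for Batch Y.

8

Sorted (ascending): 277, 277, 369, 369, 573, 573
The 2 values of 277 occupy positions 1–2 → each gets rank 1.
The 2 values of 369 occupy positions 3–4 → each gets rank 3.
The 2 values of 573 occupy positions 5–6 → each gets rank 5.
Batch Y values → pooled ranks: 573→5, 369→3
Rank sum = 5 + 3 = 8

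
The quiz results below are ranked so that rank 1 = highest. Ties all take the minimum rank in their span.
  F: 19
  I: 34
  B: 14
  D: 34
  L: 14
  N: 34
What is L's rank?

5

Sorted (descending): 34, 34, 34, 19, 14, 14
The 3 values of 34 occupy positions 1–3 → each gets rank 1.
The 2 values of 14 occupy positions 5–6 → each gets rank 5.
L has value 14 → rank 5.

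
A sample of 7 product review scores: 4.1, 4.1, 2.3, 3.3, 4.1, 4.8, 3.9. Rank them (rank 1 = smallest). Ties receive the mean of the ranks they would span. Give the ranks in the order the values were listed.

Sorted (ascending): 2.3, 3.3, 3.9, 4.1, 4.1, 4.1, 4.8
The 3 values of 4.1 occupy positions 4–6 → average rank 5.

5, 5, 1, 2, 5, 7, 3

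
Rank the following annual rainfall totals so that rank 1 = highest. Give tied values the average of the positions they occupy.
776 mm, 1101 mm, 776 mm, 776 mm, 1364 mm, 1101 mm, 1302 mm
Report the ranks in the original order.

6, 3.5, 6, 6, 1, 3.5, 2

Sorted (descending): 1364, 1302, 1101, 1101, 776, 776, 776
The 2 values of 1101 occupy positions 3–4 → average rank (3+4)/2 = 3.5.
The 3 values of 776 occupy positions 5–7 → average rank 6.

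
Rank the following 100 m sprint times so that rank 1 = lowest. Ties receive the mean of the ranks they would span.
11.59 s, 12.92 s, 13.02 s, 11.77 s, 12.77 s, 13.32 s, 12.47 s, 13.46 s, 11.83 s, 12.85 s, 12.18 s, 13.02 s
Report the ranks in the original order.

Sorted (ascending): 11.59, 11.77, 11.83, 12.18, 12.47, 12.77, 12.85, 12.92, 13.02, 13.02, 13.32, 13.46
The 2 values of 13.02 occupy positions 9–10 → average rank (9+10)/2 = 9.5.

1, 8, 9.5, 2, 6, 11, 5, 12, 3, 7, 4, 9.5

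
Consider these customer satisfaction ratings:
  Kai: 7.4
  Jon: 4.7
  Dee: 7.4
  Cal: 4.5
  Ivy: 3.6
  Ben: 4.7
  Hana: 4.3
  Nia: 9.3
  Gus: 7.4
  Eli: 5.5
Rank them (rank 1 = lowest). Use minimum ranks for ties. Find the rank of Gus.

Sorted (ascending): 3.6, 4.3, 4.5, 4.7, 4.7, 5.5, 7.4, 7.4, 7.4, 9.3
The 2 values of 4.7 occupy positions 4–5 → each gets rank 4.
The 3 values of 7.4 occupy positions 7–9 → each gets rank 7.
Gus has value 7.4 → rank 7.

7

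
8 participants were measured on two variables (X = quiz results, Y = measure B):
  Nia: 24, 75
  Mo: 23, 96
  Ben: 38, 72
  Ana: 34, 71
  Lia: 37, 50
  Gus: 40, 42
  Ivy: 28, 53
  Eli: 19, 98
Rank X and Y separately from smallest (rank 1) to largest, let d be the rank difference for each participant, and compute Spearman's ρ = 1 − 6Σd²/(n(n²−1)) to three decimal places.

-0.833

Ranks of variable 1: 3, 2, 7, 5, 6, 8, 4, 1
Ranks of variable 2: 6, 7, 5, 4, 2, 1, 3, 8
d = r₁ − r₂: -3, -5, 2, 1, 4, 7, 1, -7
d²: 9, 25, 4, 1, 16, 49, 1, 49; Σd² = 154
ρ = 1 − 6·154/(8·63) = 1 − 924/504 = -0.833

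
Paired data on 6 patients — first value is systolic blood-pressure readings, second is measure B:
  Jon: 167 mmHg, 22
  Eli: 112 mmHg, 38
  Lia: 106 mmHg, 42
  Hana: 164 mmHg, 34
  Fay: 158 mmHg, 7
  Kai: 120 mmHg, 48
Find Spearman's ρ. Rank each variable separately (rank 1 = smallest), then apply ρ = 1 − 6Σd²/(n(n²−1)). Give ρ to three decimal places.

-0.657

Ranks of variable 1: 6, 2, 1, 5, 4, 3
Ranks of variable 2: 2, 4, 5, 3, 1, 6
d = r₁ − r₂: 4, -2, -4, 2, 3, -3
d²: 16, 4, 16, 4, 9, 9; Σd² = 58
ρ = 1 − 6·58/(6·35) = 1 − 348/210 = -0.657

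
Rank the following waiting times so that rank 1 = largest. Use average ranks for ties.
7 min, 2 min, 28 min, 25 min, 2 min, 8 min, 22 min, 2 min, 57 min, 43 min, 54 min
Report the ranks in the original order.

8, 10, 4, 5, 10, 7, 6, 10, 1, 3, 2

Sorted (descending): 57, 54, 43, 28, 25, 22, 8, 7, 2, 2, 2
The 3 values of 2 occupy positions 9–11 → average rank 10.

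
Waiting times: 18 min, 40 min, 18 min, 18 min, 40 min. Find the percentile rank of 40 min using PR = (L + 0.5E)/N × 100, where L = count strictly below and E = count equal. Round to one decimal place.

N = 5.
Strictly below 40: 3. Equal to 40: 2.
PR = (3 + 0.5·2)/5 × 100 = 80.0

80.0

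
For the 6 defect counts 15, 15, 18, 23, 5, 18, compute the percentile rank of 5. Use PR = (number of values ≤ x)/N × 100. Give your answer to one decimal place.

N = 6.
Strictly below 5: 0. Equal to 5: 1.
PR = 1/6 × 100 = 16.7

16.7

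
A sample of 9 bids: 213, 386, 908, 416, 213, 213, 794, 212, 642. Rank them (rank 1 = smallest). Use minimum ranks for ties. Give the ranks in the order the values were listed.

2, 5, 9, 6, 2, 2, 8, 1, 7

Sorted (ascending): 212, 213, 213, 213, 386, 416, 642, 794, 908
The 3 values of 213 occupy positions 2–4 → each gets rank 2.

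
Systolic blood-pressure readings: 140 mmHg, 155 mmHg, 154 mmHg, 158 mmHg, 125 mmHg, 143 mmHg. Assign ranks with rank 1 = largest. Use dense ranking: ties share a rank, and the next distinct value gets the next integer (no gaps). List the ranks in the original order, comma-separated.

5, 2, 3, 1, 6, 4

Sorted (descending): 158, 155, 154, 143, 140, 125
No ties — each value takes its position as its rank.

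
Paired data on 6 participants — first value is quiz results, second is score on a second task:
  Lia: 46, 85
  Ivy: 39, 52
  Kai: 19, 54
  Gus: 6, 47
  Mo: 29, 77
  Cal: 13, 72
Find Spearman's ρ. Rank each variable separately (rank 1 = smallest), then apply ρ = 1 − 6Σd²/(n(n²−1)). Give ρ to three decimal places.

0.600

Ranks of variable 1: 6, 5, 3, 1, 4, 2
Ranks of variable 2: 6, 2, 3, 1, 5, 4
d = r₁ − r₂: 0, 3, 0, 0, -1, -2
d²: 0, 9, 0, 0, 1, 4; Σd² = 14
ρ = 1 − 6·14/(6·35) = 1 − 84/210 = 0.600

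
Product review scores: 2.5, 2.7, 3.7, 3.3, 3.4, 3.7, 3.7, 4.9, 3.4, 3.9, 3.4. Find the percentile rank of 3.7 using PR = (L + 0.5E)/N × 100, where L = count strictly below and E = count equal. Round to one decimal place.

N = 11.
Strictly below 3.7: 6. Equal to 3.7: 3.
PR = (6 + 0.5·3)/11 × 100 = 68.2

68.2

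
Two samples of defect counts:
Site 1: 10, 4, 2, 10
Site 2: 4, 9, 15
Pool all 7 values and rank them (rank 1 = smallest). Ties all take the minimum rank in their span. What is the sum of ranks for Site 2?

Sorted (ascending): 2, 4, 4, 9, 10, 10, 15
The 2 values of 4 occupy positions 2–3 → each gets rank 2.
The 2 values of 10 occupy positions 5–6 → each gets rank 5.
Site 2 values → pooled ranks: 4→2, 9→4, 15→7
Rank sum = 2 + 4 + 7 = 13

13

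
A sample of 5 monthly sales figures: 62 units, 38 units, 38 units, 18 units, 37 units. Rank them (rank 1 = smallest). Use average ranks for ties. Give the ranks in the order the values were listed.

Sorted (ascending): 18, 37, 38, 38, 62
The 2 values of 38 occupy positions 3–4 → average rank (3+4)/2 = 3.5.

5, 3.5, 3.5, 1, 2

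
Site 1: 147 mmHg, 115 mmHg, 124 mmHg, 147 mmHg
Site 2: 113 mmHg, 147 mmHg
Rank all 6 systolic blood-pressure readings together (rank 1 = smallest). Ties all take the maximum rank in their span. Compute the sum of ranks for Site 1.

Sorted (ascending): 113, 115, 124, 147, 147, 147
The 3 values of 147 occupy positions 4–6 → each gets rank 6.
Site 1 values → pooled ranks: 147→6, 115→2, 124→3, 147→6
Rank sum = 6 + 2 + 3 + 6 = 17

17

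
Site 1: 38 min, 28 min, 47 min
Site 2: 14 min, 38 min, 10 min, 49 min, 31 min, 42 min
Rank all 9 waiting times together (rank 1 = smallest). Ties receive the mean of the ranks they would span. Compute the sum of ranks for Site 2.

Sorted (ascending): 10, 14, 28, 31, 38, 38, 42, 47, 49
The 2 values of 38 occupy positions 5–6 → average rank (5+6)/2 = 5.5.
Site 2 values → pooled ranks: 14→2, 38→5.5, 10→1, 49→9, 31→4, 42→7
Rank sum = 2 + 5.5 + 1 + 9 + 4 + 7 = 28.5

28.5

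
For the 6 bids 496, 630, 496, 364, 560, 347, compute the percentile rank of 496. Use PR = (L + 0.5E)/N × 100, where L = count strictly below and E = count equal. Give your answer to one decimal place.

N = 6.
Strictly below 496: 2. Equal to 496: 2.
PR = (2 + 0.5·2)/6 × 100 = 50.0

50.0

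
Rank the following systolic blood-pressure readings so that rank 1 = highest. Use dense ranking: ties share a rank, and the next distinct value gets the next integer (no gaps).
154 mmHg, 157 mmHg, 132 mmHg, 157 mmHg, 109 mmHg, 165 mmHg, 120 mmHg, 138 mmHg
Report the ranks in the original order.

3, 2, 5, 2, 7, 1, 6, 4

Sorted (descending): 165, 157, 157, 154, 138, 132, 120, 109
The 2 values of 157 share dense rank 2.
Remaining distinct values take the next consecutive integers.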